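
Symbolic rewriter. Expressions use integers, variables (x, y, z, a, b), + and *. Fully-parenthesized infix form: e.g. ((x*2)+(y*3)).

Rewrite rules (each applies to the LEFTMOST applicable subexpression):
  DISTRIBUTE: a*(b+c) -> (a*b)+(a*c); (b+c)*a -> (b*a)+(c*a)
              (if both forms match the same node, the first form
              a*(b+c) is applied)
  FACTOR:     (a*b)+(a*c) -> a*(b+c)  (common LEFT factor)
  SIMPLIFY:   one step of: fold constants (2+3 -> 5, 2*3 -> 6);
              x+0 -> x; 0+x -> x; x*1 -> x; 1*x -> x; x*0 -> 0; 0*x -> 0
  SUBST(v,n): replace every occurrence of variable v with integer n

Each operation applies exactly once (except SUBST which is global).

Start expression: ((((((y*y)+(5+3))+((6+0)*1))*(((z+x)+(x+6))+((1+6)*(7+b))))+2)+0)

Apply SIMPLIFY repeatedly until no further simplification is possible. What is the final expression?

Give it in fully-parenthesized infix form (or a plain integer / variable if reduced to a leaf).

Answer: (((((y*y)+8)+6)*(((z+x)+(x+6))+(7*(7+b))))+2)

Derivation:
Start: ((((((y*y)+(5+3))+((6+0)*1))*(((z+x)+(x+6))+((1+6)*(7+b))))+2)+0)
Step 1: at root: ((((((y*y)+(5+3))+((6+0)*1))*(((z+x)+(x+6))+((1+6)*(7+b))))+2)+0) -> (((((y*y)+(5+3))+((6+0)*1))*(((z+x)+(x+6))+((1+6)*(7+b))))+2); overall: ((((((y*y)+(5+3))+((6+0)*1))*(((z+x)+(x+6))+((1+6)*(7+b))))+2)+0) -> (((((y*y)+(5+3))+((6+0)*1))*(((z+x)+(x+6))+((1+6)*(7+b))))+2)
Step 2: at LLLR: (5+3) -> 8; overall: (((((y*y)+(5+3))+((6+0)*1))*(((z+x)+(x+6))+((1+6)*(7+b))))+2) -> (((((y*y)+8)+((6+0)*1))*(((z+x)+(x+6))+((1+6)*(7+b))))+2)
Step 3: at LLR: ((6+0)*1) -> (6+0); overall: (((((y*y)+8)+((6+0)*1))*(((z+x)+(x+6))+((1+6)*(7+b))))+2) -> (((((y*y)+8)+(6+0))*(((z+x)+(x+6))+((1+6)*(7+b))))+2)
Step 4: at LLR: (6+0) -> 6; overall: (((((y*y)+8)+(6+0))*(((z+x)+(x+6))+((1+6)*(7+b))))+2) -> (((((y*y)+8)+6)*(((z+x)+(x+6))+((1+6)*(7+b))))+2)
Step 5: at LRRL: (1+6) -> 7; overall: (((((y*y)+8)+6)*(((z+x)+(x+6))+((1+6)*(7+b))))+2) -> (((((y*y)+8)+6)*(((z+x)+(x+6))+(7*(7+b))))+2)
Fixed point: (((((y*y)+8)+6)*(((z+x)+(x+6))+(7*(7+b))))+2)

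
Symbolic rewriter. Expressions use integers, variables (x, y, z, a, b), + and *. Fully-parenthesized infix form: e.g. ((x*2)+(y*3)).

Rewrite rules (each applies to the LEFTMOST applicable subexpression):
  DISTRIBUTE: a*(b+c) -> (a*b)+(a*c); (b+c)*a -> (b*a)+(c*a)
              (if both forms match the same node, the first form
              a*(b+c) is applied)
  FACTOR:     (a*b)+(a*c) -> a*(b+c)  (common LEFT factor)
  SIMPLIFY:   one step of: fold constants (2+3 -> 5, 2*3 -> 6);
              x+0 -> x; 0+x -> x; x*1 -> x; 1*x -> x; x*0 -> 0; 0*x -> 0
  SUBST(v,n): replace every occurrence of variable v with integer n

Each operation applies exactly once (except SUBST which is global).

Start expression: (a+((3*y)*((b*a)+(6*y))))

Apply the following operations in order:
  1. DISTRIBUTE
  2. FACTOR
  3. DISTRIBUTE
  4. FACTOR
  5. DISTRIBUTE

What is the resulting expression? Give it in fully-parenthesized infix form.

Start: (a+((3*y)*((b*a)+(6*y))))
Apply DISTRIBUTE at R (target: ((3*y)*((b*a)+(6*y)))): (a+((3*y)*((b*a)+(6*y)))) -> (a+(((3*y)*(b*a))+((3*y)*(6*y))))
Apply FACTOR at R (target: (((3*y)*(b*a))+((3*y)*(6*y)))): (a+(((3*y)*(b*a))+((3*y)*(6*y)))) -> (a+((3*y)*((b*a)+(6*y))))
Apply DISTRIBUTE at R (target: ((3*y)*((b*a)+(6*y)))): (a+((3*y)*((b*a)+(6*y)))) -> (a+(((3*y)*(b*a))+((3*y)*(6*y))))
Apply FACTOR at R (target: (((3*y)*(b*a))+((3*y)*(6*y)))): (a+(((3*y)*(b*a))+((3*y)*(6*y)))) -> (a+((3*y)*((b*a)+(6*y))))
Apply DISTRIBUTE at R (target: ((3*y)*((b*a)+(6*y)))): (a+((3*y)*((b*a)+(6*y)))) -> (a+(((3*y)*(b*a))+((3*y)*(6*y))))

Answer: (a+(((3*y)*(b*a))+((3*y)*(6*y))))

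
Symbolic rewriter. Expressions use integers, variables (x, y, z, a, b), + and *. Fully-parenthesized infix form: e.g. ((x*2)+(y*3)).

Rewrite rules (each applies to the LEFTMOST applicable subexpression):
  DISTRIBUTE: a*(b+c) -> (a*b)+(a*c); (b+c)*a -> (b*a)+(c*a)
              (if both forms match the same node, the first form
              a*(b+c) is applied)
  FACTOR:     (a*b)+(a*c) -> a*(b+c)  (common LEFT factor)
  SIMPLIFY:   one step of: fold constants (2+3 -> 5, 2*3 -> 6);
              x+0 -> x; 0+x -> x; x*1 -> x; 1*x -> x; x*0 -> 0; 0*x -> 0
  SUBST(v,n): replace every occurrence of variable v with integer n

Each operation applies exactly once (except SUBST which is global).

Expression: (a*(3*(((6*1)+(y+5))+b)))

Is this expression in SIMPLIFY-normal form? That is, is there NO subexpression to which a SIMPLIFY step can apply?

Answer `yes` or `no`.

Expression: (a*(3*(((6*1)+(y+5))+b)))
Scanning for simplifiable subexpressions (pre-order)...
  at root: (a*(3*(((6*1)+(y+5))+b))) (not simplifiable)
  at R: (3*(((6*1)+(y+5))+b)) (not simplifiable)
  at RR: (((6*1)+(y+5))+b) (not simplifiable)
  at RRL: ((6*1)+(y+5)) (not simplifiable)
  at RRLL: (6*1) (SIMPLIFIABLE)
  at RRLR: (y+5) (not simplifiable)
Found simplifiable subexpr at path RRLL: (6*1)
One SIMPLIFY step would give: (a*(3*((6+(y+5))+b)))
-> NOT in normal form.

Answer: no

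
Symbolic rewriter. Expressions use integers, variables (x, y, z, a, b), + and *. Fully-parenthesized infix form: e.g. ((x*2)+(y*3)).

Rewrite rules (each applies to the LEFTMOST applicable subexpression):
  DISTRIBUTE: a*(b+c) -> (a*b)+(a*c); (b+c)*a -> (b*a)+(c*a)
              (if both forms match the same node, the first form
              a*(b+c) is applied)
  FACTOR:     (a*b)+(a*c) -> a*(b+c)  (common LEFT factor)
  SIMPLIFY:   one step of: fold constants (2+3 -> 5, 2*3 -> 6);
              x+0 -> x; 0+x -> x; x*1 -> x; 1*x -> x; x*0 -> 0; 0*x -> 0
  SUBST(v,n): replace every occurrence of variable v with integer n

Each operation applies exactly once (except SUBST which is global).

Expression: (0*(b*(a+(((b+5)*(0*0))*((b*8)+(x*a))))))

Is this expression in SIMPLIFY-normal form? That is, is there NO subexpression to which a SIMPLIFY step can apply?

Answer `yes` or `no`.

Answer: no

Derivation:
Expression: (0*(b*(a+(((b+5)*(0*0))*((b*8)+(x*a))))))
Scanning for simplifiable subexpressions (pre-order)...
  at root: (0*(b*(a+(((b+5)*(0*0))*((b*8)+(x*a)))))) (SIMPLIFIABLE)
  at R: (b*(a+(((b+5)*(0*0))*((b*8)+(x*a))))) (not simplifiable)
  at RR: (a+(((b+5)*(0*0))*((b*8)+(x*a)))) (not simplifiable)
  at RRR: (((b+5)*(0*0))*((b*8)+(x*a))) (not simplifiable)
  at RRRL: ((b+5)*(0*0)) (not simplifiable)
  at RRRLL: (b+5) (not simplifiable)
  at RRRLR: (0*0) (SIMPLIFIABLE)
  at RRRR: ((b*8)+(x*a)) (not simplifiable)
  at RRRRL: (b*8) (not simplifiable)
  at RRRRR: (x*a) (not simplifiable)
Found simplifiable subexpr at path root: (0*(b*(a+(((b+5)*(0*0))*((b*8)+(x*a))))))
One SIMPLIFY step would give: 0
-> NOT in normal form.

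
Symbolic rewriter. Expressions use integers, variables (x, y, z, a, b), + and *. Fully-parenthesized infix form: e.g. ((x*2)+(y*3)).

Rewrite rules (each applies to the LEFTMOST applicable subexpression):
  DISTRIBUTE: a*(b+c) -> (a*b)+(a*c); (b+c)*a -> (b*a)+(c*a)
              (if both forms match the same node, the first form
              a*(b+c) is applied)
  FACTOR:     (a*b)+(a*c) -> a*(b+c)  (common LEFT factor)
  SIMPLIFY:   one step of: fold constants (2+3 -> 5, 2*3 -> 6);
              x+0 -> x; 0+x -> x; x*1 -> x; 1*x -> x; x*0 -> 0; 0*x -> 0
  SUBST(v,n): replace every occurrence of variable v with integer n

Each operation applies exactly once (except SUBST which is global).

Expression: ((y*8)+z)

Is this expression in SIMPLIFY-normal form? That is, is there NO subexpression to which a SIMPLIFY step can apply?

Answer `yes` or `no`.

Expression: ((y*8)+z)
Scanning for simplifiable subexpressions (pre-order)...
  at root: ((y*8)+z) (not simplifiable)
  at L: (y*8) (not simplifiable)
Result: no simplifiable subexpression found -> normal form.

Answer: yes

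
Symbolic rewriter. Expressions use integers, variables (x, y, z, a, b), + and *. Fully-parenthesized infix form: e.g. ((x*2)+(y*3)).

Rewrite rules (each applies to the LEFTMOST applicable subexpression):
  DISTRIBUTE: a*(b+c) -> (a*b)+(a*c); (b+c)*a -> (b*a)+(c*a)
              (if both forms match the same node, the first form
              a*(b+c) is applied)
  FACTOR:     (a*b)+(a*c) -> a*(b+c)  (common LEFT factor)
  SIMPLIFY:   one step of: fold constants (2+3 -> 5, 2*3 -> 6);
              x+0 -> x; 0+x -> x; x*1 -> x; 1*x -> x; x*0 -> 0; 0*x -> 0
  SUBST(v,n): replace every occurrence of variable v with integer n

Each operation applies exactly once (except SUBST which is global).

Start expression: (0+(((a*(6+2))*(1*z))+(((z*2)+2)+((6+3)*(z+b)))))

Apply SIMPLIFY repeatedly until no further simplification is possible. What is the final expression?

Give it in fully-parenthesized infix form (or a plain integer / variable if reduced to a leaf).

Answer: (((a*8)*z)+(((z*2)+2)+(9*(z+b))))

Derivation:
Start: (0+(((a*(6+2))*(1*z))+(((z*2)+2)+((6+3)*(z+b)))))
Step 1: at root: (0+(((a*(6+2))*(1*z))+(((z*2)+2)+((6+3)*(z+b))))) -> (((a*(6+2))*(1*z))+(((z*2)+2)+((6+3)*(z+b)))); overall: (0+(((a*(6+2))*(1*z))+(((z*2)+2)+((6+3)*(z+b))))) -> (((a*(6+2))*(1*z))+(((z*2)+2)+((6+3)*(z+b))))
Step 2: at LLR: (6+2) -> 8; overall: (((a*(6+2))*(1*z))+(((z*2)+2)+((6+3)*(z+b)))) -> (((a*8)*(1*z))+(((z*2)+2)+((6+3)*(z+b))))
Step 3: at LR: (1*z) -> z; overall: (((a*8)*(1*z))+(((z*2)+2)+((6+3)*(z+b)))) -> (((a*8)*z)+(((z*2)+2)+((6+3)*(z+b))))
Step 4: at RRL: (6+3) -> 9; overall: (((a*8)*z)+(((z*2)+2)+((6+3)*(z+b)))) -> (((a*8)*z)+(((z*2)+2)+(9*(z+b))))
Fixed point: (((a*8)*z)+(((z*2)+2)+(9*(z+b))))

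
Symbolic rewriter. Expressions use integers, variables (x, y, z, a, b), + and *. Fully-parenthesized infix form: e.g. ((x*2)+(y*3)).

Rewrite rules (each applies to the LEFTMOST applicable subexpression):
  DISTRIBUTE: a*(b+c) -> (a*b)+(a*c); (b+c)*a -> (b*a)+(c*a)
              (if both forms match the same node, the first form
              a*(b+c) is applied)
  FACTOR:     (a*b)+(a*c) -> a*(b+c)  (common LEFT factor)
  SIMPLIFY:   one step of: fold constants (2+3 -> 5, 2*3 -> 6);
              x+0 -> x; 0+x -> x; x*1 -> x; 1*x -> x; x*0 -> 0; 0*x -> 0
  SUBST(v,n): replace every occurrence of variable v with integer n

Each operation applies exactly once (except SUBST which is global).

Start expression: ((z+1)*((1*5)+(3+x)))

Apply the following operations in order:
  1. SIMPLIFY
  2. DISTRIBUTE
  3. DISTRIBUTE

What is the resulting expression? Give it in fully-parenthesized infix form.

Answer: (((z*5)+(1*5))+((z+1)*(3+x)))

Derivation:
Start: ((z+1)*((1*5)+(3+x)))
Apply SIMPLIFY at RL (target: (1*5)): ((z+1)*((1*5)+(3+x))) -> ((z+1)*(5+(3+x)))
Apply DISTRIBUTE at root (target: ((z+1)*(5+(3+x)))): ((z+1)*(5+(3+x))) -> (((z+1)*5)+((z+1)*(3+x)))
Apply DISTRIBUTE at L (target: ((z+1)*5)): (((z+1)*5)+((z+1)*(3+x))) -> (((z*5)+(1*5))+((z+1)*(3+x)))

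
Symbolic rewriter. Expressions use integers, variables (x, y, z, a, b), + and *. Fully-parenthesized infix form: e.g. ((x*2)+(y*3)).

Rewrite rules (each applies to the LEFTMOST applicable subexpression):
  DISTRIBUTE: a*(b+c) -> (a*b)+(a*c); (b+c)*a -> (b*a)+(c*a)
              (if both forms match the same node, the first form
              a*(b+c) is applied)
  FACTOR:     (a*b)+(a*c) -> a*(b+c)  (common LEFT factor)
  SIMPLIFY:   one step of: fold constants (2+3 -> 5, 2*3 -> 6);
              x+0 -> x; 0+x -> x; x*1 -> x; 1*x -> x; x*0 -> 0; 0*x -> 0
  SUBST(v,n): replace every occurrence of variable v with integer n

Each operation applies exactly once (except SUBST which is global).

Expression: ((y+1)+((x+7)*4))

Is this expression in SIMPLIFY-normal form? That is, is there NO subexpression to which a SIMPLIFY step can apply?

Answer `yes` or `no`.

Answer: yes

Derivation:
Expression: ((y+1)+((x+7)*4))
Scanning for simplifiable subexpressions (pre-order)...
  at root: ((y+1)+((x+7)*4)) (not simplifiable)
  at L: (y+1) (not simplifiable)
  at R: ((x+7)*4) (not simplifiable)
  at RL: (x+7) (not simplifiable)
Result: no simplifiable subexpression found -> normal form.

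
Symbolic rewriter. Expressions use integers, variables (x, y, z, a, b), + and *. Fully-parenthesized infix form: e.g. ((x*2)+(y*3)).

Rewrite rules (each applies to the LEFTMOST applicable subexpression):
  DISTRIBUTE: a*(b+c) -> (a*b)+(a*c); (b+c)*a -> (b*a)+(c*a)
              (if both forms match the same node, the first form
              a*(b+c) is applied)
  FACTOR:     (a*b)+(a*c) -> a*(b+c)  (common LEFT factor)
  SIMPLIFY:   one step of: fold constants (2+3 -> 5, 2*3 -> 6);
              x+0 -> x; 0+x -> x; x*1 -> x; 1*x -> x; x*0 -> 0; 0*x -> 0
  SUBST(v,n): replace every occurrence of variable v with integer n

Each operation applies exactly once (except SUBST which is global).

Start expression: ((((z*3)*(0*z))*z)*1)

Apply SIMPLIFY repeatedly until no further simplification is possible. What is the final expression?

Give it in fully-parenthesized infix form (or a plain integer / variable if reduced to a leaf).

Answer: 0

Derivation:
Start: ((((z*3)*(0*z))*z)*1)
Step 1: at root: ((((z*3)*(0*z))*z)*1) -> (((z*3)*(0*z))*z); overall: ((((z*3)*(0*z))*z)*1) -> (((z*3)*(0*z))*z)
Step 2: at LR: (0*z) -> 0; overall: (((z*3)*(0*z))*z) -> (((z*3)*0)*z)
Step 3: at L: ((z*3)*0) -> 0; overall: (((z*3)*0)*z) -> (0*z)
Step 4: at root: (0*z) -> 0; overall: (0*z) -> 0
Fixed point: 0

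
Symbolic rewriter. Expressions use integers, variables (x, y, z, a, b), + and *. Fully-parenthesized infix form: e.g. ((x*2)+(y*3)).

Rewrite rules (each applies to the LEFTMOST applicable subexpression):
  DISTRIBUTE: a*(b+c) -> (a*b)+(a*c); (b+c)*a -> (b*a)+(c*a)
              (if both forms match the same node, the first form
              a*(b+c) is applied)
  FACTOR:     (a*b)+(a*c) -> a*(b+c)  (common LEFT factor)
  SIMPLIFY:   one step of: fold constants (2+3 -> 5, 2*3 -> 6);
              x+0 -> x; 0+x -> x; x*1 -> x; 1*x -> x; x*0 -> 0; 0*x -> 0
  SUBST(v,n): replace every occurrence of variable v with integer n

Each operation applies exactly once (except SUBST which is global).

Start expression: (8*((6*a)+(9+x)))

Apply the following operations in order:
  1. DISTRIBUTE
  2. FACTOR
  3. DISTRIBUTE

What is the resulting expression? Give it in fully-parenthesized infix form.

Answer: ((8*(6*a))+(8*(9+x)))

Derivation:
Start: (8*((6*a)+(9+x)))
Apply DISTRIBUTE at root (target: (8*((6*a)+(9+x)))): (8*((6*a)+(9+x))) -> ((8*(6*a))+(8*(9+x)))
Apply FACTOR at root (target: ((8*(6*a))+(8*(9+x)))): ((8*(6*a))+(8*(9+x))) -> (8*((6*a)+(9+x)))
Apply DISTRIBUTE at root (target: (8*((6*a)+(9+x)))): (8*((6*a)+(9+x))) -> ((8*(6*a))+(8*(9+x)))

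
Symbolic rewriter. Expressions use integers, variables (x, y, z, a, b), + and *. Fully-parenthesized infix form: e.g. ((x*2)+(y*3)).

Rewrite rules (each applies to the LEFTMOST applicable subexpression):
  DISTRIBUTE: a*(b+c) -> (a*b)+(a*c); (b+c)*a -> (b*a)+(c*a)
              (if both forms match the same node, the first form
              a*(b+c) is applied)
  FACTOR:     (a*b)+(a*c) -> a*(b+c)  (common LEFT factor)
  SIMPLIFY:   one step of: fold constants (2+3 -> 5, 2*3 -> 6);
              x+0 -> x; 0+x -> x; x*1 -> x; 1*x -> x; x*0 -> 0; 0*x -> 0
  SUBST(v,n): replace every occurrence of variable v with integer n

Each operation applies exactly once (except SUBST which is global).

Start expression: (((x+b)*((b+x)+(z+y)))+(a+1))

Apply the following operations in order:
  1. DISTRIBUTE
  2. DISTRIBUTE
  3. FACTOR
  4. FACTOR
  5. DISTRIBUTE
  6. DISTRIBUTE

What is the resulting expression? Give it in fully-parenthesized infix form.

Start: (((x+b)*((b+x)+(z+y)))+(a+1))
Apply DISTRIBUTE at L (target: ((x+b)*((b+x)+(z+y)))): (((x+b)*((b+x)+(z+y)))+(a+1)) -> ((((x+b)*(b+x))+((x+b)*(z+y)))+(a+1))
Apply DISTRIBUTE at LL (target: ((x+b)*(b+x))): ((((x+b)*(b+x))+((x+b)*(z+y)))+(a+1)) -> (((((x+b)*b)+((x+b)*x))+((x+b)*(z+y)))+(a+1))
Apply FACTOR at LL (target: (((x+b)*b)+((x+b)*x))): (((((x+b)*b)+((x+b)*x))+((x+b)*(z+y)))+(a+1)) -> ((((x+b)*(b+x))+((x+b)*(z+y)))+(a+1))
Apply FACTOR at L (target: (((x+b)*(b+x))+((x+b)*(z+y)))): ((((x+b)*(b+x))+((x+b)*(z+y)))+(a+1)) -> (((x+b)*((b+x)+(z+y)))+(a+1))
Apply DISTRIBUTE at L (target: ((x+b)*((b+x)+(z+y)))): (((x+b)*((b+x)+(z+y)))+(a+1)) -> ((((x+b)*(b+x))+((x+b)*(z+y)))+(a+1))
Apply DISTRIBUTE at LL (target: ((x+b)*(b+x))): ((((x+b)*(b+x))+((x+b)*(z+y)))+(a+1)) -> (((((x+b)*b)+((x+b)*x))+((x+b)*(z+y)))+(a+1))

Answer: (((((x+b)*b)+((x+b)*x))+((x+b)*(z+y)))+(a+1))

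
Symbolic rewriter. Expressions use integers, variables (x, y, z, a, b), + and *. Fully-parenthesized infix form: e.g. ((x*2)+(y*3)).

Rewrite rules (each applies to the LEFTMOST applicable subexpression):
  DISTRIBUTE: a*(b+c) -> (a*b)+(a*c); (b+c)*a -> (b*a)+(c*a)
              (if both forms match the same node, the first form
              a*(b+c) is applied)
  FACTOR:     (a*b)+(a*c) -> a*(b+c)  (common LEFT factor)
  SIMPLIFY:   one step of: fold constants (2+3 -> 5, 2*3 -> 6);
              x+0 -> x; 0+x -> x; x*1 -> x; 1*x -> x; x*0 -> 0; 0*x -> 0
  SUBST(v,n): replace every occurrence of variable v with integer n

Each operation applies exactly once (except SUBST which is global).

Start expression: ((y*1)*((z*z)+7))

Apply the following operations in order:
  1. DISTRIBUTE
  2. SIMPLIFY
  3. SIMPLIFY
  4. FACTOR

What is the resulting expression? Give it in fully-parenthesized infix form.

Answer: (y*((z*z)+7))

Derivation:
Start: ((y*1)*((z*z)+7))
Apply DISTRIBUTE at root (target: ((y*1)*((z*z)+7))): ((y*1)*((z*z)+7)) -> (((y*1)*(z*z))+((y*1)*7))
Apply SIMPLIFY at LL (target: (y*1)): (((y*1)*(z*z))+((y*1)*7)) -> ((y*(z*z))+((y*1)*7))
Apply SIMPLIFY at RL (target: (y*1)): ((y*(z*z))+((y*1)*7)) -> ((y*(z*z))+(y*7))
Apply FACTOR at root (target: ((y*(z*z))+(y*7))): ((y*(z*z))+(y*7)) -> (y*((z*z)+7))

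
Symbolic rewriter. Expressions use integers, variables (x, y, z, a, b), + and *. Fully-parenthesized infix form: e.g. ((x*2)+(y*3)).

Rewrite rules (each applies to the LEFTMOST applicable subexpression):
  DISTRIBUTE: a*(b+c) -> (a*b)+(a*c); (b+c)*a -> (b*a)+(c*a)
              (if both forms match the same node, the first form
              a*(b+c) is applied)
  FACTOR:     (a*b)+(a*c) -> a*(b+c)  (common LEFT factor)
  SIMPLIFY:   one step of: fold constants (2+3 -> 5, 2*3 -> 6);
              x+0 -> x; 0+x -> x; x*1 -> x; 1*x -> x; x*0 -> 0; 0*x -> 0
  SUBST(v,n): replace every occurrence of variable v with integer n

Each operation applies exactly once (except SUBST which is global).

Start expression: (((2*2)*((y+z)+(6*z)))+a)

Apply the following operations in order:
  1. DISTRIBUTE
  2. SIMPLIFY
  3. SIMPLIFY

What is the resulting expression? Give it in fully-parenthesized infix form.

Answer: (((4*(y+z))+(4*(6*z)))+a)

Derivation:
Start: (((2*2)*((y+z)+(6*z)))+a)
Apply DISTRIBUTE at L (target: ((2*2)*((y+z)+(6*z)))): (((2*2)*((y+z)+(6*z)))+a) -> ((((2*2)*(y+z))+((2*2)*(6*z)))+a)
Apply SIMPLIFY at LLL (target: (2*2)): ((((2*2)*(y+z))+((2*2)*(6*z)))+a) -> (((4*(y+z))+((2*2)*(6*z)))+a)
Apply SIMPLIFY at LRL (target: (2*2)): (((4*(y+z))+((2*2)*(6*z)))+a) -> (((4*(y+z))+(4*(6*z)))+a)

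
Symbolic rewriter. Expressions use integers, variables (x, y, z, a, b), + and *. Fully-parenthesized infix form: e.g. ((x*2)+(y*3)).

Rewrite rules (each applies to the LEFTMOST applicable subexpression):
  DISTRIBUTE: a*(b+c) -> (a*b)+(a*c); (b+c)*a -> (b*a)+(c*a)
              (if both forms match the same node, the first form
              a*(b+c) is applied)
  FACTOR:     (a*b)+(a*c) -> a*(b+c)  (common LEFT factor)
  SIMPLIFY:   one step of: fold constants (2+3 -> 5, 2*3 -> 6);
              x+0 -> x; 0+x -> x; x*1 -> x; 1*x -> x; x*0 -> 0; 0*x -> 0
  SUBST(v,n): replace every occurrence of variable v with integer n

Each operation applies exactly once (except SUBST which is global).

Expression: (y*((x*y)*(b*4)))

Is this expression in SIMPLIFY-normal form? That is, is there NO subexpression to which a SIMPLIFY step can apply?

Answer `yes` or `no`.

Expression: (y*((x*y)*(b*4)))
Scanning for simplifiable subexpressions (pre-order)...
  at root: (y*((x*y)*(b*4))) (not simplifiable)
  at R: ((x*y)*(b*4)) (not simplifiable)
  at RL: (x*y) (not simplifiable)
  at RR: (b*4) (not simplifiable)
Result: no simplifiable subexpression found -> normal form.

Answer: yes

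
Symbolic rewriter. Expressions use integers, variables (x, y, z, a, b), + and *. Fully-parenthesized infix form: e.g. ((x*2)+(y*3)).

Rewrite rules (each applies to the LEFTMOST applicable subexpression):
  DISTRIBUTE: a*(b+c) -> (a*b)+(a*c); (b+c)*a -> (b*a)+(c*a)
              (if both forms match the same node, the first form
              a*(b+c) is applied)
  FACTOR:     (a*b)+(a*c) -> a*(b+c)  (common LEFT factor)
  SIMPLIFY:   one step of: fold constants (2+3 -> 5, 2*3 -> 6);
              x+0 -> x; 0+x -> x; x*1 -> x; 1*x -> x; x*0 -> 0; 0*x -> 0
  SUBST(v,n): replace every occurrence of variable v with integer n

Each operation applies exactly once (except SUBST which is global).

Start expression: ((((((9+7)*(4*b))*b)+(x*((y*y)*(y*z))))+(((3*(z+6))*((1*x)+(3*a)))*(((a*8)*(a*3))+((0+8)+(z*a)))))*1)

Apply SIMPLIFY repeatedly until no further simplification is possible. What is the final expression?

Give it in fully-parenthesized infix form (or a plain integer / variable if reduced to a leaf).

Start: ((((((9+7)*(4*b))*b)+(x*((y*y)*(y*z))))+(((3*(z+6))*((1*x)+(3*a)))*(((a*8)*(a*3))+((0+8)+(z*a)))))*1)
Step 1: at root: ((((((9+7)*(4*b))*b)+(x*((y*y)*(y*z))))+(((3*(z+6))*((1*x)+(3*a)))*(((a*8)*(a*3))+((0+8)+(z*a)))))*1) -> (((((9+7)*(4*b))*b)+(x*((y*y)*(y*z))))+(((3*(z+6))*((1*x)+(3*a)))*(((a*8)*(a*3))+((0+8)+(z*a))))); overall: ((((((9+7)*(4*b))*b)+(x*((y*y)*(y*z))))+(((3*(z+6))*((1*x)+(3*a)))*(((a*8)*(a*3))+((0+8)+(z*a)))))*1) -> (((((9+7)*(4*b))*b)+(x*((y*y)*(y*z))))+(((3*(z+6))*((1*x)+(3*a)))*(((a*8)*(a*3))+((0+8)+(z*a)))))
Step 2: at LLLL: (9+7) -> 16; overall: (((((9+7)*(4*b))*b)+(x*((y*y)*(y*z))))+(((3*(z+6))*((1*x)+(3*a)))*(((a*8)*(a*3))+((0+8)+(z*a))))) -> ((((16*(4*b))*b)+(x*((y*y)*(y*z))))+(((3*(z+6))*((1*x)+(3*a)))*(((a*8)*(a*3))+((0+8)+(z*a)))))
Step 3: at RLRL: (1*x) -> x; overall: ((((16*(4*b))*b)+(x*((y*y)*(y*z))))+(((3*(z+6))*((1*x)+(3*a)))*(((a*8)*(a*3))+((0+8)+(z*a))))) -> ((((16*(4*b))*b)+(x*((y*y)*(y*z))))+(((3*(z+6))*(x+(3*a)))*(((a*8)*(a*3))+((0+8)+(z*a)))))
Step 4: at RRRL: (0+8) -> 8; overall: ((((16*(4*b))*b)+(x*((y*y)*(y*z))))+(((3*(z+6))*(x+(3*a)))*(((a*8)*(a*3))+((0+8)+(z*a))))) -> ((((16*(4*b))*b)+(x*((y*y)*(y*z))))+(((3*(z+6))*(x+(3*a)))*(((a*8)*(a*3))+(8+(z*a)))))
Fixed point: ((((16*(4*b))*b)+(x*((y*y)*(y*z))))+(((3*(z+6))*(x+(3*a)))*(((a*8)*(a*3))+(8+(z*a)))))

Answer: ((((16*(4*b))*b)+(x*((y*y)*(y*z))))+(((3*(z+6))*(x+(3*a)))*(((a*8)*(a*3))+(8+(z*a)))))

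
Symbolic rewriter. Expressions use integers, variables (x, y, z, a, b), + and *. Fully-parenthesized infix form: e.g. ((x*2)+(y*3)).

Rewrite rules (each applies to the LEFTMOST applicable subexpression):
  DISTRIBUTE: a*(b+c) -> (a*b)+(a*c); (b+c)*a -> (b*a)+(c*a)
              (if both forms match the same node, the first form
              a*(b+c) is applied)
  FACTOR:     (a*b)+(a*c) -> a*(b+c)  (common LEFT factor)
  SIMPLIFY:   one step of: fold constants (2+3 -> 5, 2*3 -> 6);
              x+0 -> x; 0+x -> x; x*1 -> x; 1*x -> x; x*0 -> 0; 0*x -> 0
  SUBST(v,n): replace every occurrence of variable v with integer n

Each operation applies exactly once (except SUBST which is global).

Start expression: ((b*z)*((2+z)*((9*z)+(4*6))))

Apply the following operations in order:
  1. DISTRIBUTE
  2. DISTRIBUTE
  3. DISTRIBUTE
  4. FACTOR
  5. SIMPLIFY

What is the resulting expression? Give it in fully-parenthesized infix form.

Answer: ((b*z)*(((2*(9*z))+(z*(9*z)))+((2+z)*24)))

Derivation:
Start: ((b*z)*((2+z)*((9*z)+(4*6))))
Apply DISTRIBUTE at R (target: ((2+z)*((9*z)+(4*6)))): ((b*z)*((2+z)*((9*z)+(4*6)))) -> ((b*z)*(((2+z)*(9*z))+((2+z)*(4*6))))
Apply DISTRIBUTE at root (target: ((b*z)*(((2+z)*(9*z))+((2+z)*(4*6))))): ((b*z)*(((2+z)*(9*z))+((2+z)*(4*6)))) -> (((b*z)*((2+z)*(9*z)))+((b*z)*((2+z)*(4*6))))
Apply DISTRIBUTE at LR (target: ((2+z)*(9*z))): (((b*z)*((2+z)*(9*z)))+((b*z)*((2+z)*(4*6)))) -> (((b*z)*((2*(9*z))+(z*(9*z))))+((b*z)*((2+z)*(4*6))))
Apply FACTOR at root (target: (((b*z)*((2*(9*z))+(z*(9*z))))+((b*z)*((2+z)*(4*6))))): (((b*z)*((2*(9*z))+(z*(9*z))))+((b*z)*((2+z)*(4*6)))) -> ((b*z)*(((2*(9*z))+(z*(9*z)))+((2+z)*(4*6))))
Apply SIMPLIFY at RRR (target: (4*6)): ((b*z)*(((2*(9*z))+(z*(9*z)))+((2+z)*(4*6)))) -> ((b*z)*(((2*(9*z))+(z*(9*z)))+((2+z)*24)))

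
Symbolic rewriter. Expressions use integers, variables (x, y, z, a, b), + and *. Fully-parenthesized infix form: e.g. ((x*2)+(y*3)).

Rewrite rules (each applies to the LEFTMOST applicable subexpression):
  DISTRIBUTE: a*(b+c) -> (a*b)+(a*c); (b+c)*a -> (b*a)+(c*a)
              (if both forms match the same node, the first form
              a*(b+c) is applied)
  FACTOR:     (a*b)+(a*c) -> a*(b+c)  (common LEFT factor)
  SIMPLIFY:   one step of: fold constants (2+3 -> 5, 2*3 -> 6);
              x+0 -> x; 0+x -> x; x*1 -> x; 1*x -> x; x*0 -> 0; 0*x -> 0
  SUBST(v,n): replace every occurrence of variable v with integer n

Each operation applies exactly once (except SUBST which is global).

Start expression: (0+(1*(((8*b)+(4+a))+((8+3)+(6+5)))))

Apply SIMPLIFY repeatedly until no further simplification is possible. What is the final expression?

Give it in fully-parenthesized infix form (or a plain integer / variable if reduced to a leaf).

Start: (0+(1*(((8*b)+(4+a))+((8+3)+(6+5)))))
Step 1: at root: (0+(1*(((8*b)+(4+a))+((8+3)+(6+5))))) -> (1*(((8*b)+(4+a))+((8+3)+(6+5)))); overall: (0+(1*(((8*b)+(4+a))+((8+3)+(6+5))))) -> (1*(((8*b)+(4+a))+((8+3)+(6+5))))
Step 2: at root: (1*(((8*b)+(4+a))+((8+3)+(6+5)))) -> (((8*b)+(4+a))+((8+3)+(6+5))); overall: (1*(((8*b)+(4+a))+((8+3)+(6+5)))) -> (((8*b)+(4+a))+((8+3)+(6+5)))
Step 3: at RL: (8+3) -> 11; overall: (((8*b)+(4+a))+((8+3)+(6+5))) -> (((8*b)+(4+a))+(11+(6+5)))
Step 4: at RR: (6+5) -> 11; overall: (((8*b)+(4+a))+(11+(6+5))) -> (((8*b)+(4+a))+(11+11))
Step 5: at R: (11+11) -> 22; overall: (((8*b)+(4+a))+(11+11)) -> (((8*b)+(4+a))+22)
Fixed point: (((8*b)+(4+a))+22)

Answer: (((8*b)+(4+a))+22)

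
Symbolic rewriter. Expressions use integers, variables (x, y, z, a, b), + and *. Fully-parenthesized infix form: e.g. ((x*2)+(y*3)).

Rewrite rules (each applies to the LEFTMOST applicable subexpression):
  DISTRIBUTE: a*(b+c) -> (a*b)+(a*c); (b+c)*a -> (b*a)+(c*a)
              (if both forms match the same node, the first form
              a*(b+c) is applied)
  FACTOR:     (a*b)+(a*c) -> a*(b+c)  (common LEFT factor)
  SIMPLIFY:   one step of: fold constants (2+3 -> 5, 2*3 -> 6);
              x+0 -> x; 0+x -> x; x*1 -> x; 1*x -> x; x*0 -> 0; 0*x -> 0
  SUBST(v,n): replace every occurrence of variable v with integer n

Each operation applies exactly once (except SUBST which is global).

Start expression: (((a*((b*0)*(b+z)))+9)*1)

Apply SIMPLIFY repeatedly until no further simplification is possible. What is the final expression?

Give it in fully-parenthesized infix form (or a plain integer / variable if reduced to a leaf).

Start: (((a*((b*0)*(b+z)))+9)*1)
Step 1: at root: (((a*((b*0)*(b+z)))+9)*1) -> ((a*((b*0)*(b+z)))+9); overall: (((a*((b*0)*(b+z)))+9)*1) -> ((a*((b*0)*(b+z)))+9)
Step 2: at LRL: (b*0) -> 0; overall: ((a*((b*0)*(b+z)))+9) -> ((a*(0*(b+z)))+9)
Step 3: at LR: (0*(b+z)) -> 0; overall: ((a*(0*(b+z)))+9) -> ((a*0)+9)
Step 4: at L: (a*0) -> 0; overall: ((a*0)+9) -> (0+9)
Step 5: at root: (0+9) -> 9; overall: (0+9) -> 9
Fixed point: 9

Answer: 9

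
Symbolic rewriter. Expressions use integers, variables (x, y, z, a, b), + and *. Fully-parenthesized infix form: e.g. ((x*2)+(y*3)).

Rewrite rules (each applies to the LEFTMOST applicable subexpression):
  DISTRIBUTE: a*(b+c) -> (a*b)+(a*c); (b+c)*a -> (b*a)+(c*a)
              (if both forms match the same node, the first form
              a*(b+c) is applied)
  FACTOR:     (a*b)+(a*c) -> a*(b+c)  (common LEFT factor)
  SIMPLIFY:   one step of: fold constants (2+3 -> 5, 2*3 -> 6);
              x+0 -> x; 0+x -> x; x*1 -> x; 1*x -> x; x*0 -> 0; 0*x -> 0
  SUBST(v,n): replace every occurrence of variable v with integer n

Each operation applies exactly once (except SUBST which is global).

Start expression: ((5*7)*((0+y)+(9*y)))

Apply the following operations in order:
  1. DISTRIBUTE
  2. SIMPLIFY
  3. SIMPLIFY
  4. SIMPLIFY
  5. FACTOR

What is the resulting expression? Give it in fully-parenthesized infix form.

Answer: (35*(y+(9*y)))

Derivation:
Start: ((5*7)*((0+y)+(9*y)))
Apply DISTRIBUTE at root (target: ((5*7)*((0+y)+(9*y)))): ((5*7)*((0+y)+(9*y))) -> (((5*7)*(0+y))+((5*7)*(9*y)))
Apply SIMPLIFY at LL (target: (5*7)): (((5*7)*(0+y))+((5*7)*(9*y))) -> ((35*(0+y))+((5*7)*(9*y)))
Apply SIMPLIFY at LR (target: (0+y)): ((35*(0+y))+((5*7)*(9*y))) -> ((35*y)+((5*7)*(9*y)))
Apply SIMPLIFY at RL (target: (5*7)): ((35*y)+((5*7)*(9*y))) -> ((35*y)+(35*(9*y)))
Apply FACTOR at root (target: ((35*y)+(35*(9*y)))): ((35*y)+(35*(9*y))) -> (35*(y+(9*y)))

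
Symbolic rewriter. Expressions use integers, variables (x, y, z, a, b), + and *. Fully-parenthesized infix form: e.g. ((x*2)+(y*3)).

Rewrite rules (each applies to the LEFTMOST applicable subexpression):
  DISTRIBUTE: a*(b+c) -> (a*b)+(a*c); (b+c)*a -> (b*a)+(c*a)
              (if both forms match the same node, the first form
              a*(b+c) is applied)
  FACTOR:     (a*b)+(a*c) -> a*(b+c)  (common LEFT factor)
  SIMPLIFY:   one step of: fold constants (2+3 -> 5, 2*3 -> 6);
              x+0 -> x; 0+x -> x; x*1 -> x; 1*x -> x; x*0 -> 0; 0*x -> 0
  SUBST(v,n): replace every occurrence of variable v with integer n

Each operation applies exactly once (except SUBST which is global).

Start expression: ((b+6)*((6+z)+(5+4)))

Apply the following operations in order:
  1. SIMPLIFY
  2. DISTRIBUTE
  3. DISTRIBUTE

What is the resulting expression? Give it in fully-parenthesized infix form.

Start: ((b+6)*((6+z)+(5+4)))
Apply SIMPLIFY at RR (target: (5+4)): ((b+6)*((6+z)+(5+4))) -> ((b+6)*((6+z)+9))
Apply DISTRIBUTE at root (target: ((b+6)*((6+z)+9))): ((b+6)*((6+z)+9)) -> (((b+6)*(6+z))+((b+6)*9))
Apply DISTRIBUTE at L (target: ((b+6)*(6+z))): (((b+6)*(6+z))+((b+6)*9)) -> ((((b+6)*6)+((b+6)*z))+((b+6)*9))

Answer: ((((b+6)*6)+((b+6)*z))+((b+6)*9))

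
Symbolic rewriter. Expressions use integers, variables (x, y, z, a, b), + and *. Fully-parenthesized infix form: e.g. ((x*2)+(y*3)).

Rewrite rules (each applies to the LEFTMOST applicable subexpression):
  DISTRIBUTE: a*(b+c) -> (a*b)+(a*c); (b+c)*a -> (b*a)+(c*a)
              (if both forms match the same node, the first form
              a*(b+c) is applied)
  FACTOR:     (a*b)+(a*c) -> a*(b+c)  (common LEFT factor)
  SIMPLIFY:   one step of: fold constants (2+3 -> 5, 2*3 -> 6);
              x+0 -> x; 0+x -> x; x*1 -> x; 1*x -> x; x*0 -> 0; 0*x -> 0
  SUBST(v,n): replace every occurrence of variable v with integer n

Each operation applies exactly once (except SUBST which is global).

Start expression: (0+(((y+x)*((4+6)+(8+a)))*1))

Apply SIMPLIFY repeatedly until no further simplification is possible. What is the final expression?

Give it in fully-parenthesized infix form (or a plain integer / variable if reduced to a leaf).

Start: (0+(((y+x)*((4+6)+(8+a)))*1))
Step 1: at root: (0+(((y+x)*((4+6)+(8+a)))*1)) -> (((y+x)*((4+6)+(8+a)))*1); overall: (0+(((y+x)*((4+6)+(8+a)))*1)) -> (((y+x)*((4+6)+(8+a)))*1)
Step 2: at root: (((y+x)*((4+6)+(8+a)))*1) -> ((y+x)*((4+6)+(8+a))); overall: (((y+x)*((4+6)+(8+a)))*1) -> ((y+x)*((4+6)+(8+a)))
Step 3: at RL: (4+6) -> 10; overall: ((y+x)*((4+6)+(8+a))) -> ((y+x)*(10+(8+a)))
Fixed point: ((y+x)*(10+(8+a)))

Answer: ((y+x)*(10+(8+a)))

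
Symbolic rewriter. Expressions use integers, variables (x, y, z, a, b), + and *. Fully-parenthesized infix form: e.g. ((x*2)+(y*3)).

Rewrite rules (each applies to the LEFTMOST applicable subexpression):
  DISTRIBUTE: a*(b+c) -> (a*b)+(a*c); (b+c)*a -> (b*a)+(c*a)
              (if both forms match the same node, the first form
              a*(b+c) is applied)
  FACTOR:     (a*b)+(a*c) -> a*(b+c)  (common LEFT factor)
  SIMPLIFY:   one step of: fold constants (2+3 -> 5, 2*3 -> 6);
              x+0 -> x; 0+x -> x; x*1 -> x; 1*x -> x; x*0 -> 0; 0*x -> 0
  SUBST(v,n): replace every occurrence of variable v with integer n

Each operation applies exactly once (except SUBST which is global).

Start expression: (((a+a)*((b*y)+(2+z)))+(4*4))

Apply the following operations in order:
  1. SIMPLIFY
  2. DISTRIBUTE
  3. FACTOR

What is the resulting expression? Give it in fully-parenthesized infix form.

Start: (((a+a)*((b*y)+(2+z)))+(4*4))
Apply SIMPLIFY at R (target: (4*4)): (((a+a)*((b*y)+(2+z)))+(4*4)) -> (((a+a)*((b*y)+(2+z)))+16)
Apply DISTRIBUTE at L (target: ((a+a)*((b*y)+(2+z)))): (((a+a)*((b*y)+(2+z)))+16) -> ((((a+a)*(b*y))+((a+a)*(2+z)))+16)
Apply FACTOR at L (target: (((a+a)*(b*y))+((a+a)*(2+z)))): ((((a+a)*(b*y))+((a+a)*(2+z)))+16) -> (((a+a)*((b*y)+(2+z)))+16)

Answer: (((a+a)*((b*y)+(2+z)))+16)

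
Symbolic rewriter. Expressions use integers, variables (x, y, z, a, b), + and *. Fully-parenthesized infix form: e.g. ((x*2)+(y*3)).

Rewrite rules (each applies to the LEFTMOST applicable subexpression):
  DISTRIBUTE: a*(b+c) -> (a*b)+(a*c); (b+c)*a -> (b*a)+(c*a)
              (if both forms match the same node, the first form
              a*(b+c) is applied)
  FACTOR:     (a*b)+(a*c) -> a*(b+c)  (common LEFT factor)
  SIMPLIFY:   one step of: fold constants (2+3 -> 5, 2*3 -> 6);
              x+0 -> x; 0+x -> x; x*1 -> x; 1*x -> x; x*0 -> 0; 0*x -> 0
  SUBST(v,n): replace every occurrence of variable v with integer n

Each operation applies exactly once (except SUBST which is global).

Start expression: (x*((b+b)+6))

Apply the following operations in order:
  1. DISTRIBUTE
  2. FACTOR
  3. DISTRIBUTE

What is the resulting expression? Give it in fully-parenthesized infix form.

Answer: ((x*(b+b))+(x*6))

Derivation:
Start: (x*((b+b)+6))
Apply DISTRIBUTE at root (target: (x*((b+b)+6))): (x*((b+b)+6)) -> ((x*(b+b))+(x*6))
Apply FACTOR at root (target: ((x*(b+b))+(x*6))): ((x*(b+b))+(x*6)) -> (x*((b+b)+6))
Apply DISTRIBUTE at root (target: (x*((b+b)+6))): (x*((b+b)+6)) -> ((x*(b+b))+(x*6))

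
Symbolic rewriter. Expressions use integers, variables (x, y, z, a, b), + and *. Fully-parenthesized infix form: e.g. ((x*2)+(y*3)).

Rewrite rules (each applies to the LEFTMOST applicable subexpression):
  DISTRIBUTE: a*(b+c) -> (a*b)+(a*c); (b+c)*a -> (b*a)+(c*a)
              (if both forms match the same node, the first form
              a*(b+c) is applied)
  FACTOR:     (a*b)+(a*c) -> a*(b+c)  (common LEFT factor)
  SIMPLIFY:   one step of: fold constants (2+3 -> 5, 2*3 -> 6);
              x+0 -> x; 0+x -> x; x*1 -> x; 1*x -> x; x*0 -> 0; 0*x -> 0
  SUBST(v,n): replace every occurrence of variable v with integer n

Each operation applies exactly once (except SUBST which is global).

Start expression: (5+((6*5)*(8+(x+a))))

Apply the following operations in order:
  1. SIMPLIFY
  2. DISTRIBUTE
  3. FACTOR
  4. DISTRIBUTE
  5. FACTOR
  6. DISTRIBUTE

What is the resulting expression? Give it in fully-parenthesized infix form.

Answer: (5+((30*8)+(30*(x+a))))

Derivation:
Start: (5+((6*5)*(8+(x+a))))
Apply SIMPLIFY at RL (target: (6*5)): (5+((6*5)*(8+(x+a)))) -> (5+(30*(8+(x+a))))
Apply DISTRIBUTE at R (target: (30*(8+(x+a)))): (5+(30*(8+(x+a)))) -> (5+((30*8)+(30*(x+a))))
Apply FACTOR at R (target: ((30*8)+(30*(x+a)))): (5+((30*8)+(30*(x+a)))) -> (5+(30*(8+(x+a))))
Apply DISTRIBUTE at R (target: (30*(8+(x+a)))): (5+(30*(8+(x+a)))) -> (5+((30*8)+(30*(x+a))))
Apply FACTOR at R (target: ((30*8)+(30*(x+a)))): (5+((30*8)+(30*(x+a)))) -> (5+(30*(8+(x+a))))
Apply DISTRIBUTE at R (target: (30*(8+(x+a)))): (5+(30*(8+(x+a)))) -> (5+((30*8)+(30*(x+a))))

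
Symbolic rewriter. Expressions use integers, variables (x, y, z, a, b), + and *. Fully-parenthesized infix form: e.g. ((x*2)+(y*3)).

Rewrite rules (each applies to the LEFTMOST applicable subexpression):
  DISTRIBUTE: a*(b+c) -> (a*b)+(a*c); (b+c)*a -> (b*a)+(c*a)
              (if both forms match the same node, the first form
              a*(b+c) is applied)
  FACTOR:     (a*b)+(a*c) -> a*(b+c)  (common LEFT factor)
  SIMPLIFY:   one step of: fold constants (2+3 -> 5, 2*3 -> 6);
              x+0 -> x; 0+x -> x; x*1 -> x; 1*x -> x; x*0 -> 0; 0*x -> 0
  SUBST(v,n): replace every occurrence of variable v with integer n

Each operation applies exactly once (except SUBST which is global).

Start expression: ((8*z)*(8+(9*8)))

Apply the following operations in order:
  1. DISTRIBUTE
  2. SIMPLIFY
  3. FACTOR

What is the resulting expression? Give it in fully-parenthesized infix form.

Start: ((8*z)*(8+(9*8)))
Apply DISTRIBUTE at root (target: ((8*z)*(8+(9*8)))): ((8*z)*(8+(9*8))) -> (((8*z)*8)+((8*z)*(9*8)))
Apply SIMPLIFY at RR (target: (9*8)): (((8*z)*8)+((8*z)*(9*8))) -> (((8*z)*8)+((8*z)*72))
Apply FACTOR at root (target: (((8*z)*8)+((8*z)*72))): (((8*z)*8)+((8*z)*72)) -> ((8*z)*(8+72))

Answer: ((8*z)*(8+72))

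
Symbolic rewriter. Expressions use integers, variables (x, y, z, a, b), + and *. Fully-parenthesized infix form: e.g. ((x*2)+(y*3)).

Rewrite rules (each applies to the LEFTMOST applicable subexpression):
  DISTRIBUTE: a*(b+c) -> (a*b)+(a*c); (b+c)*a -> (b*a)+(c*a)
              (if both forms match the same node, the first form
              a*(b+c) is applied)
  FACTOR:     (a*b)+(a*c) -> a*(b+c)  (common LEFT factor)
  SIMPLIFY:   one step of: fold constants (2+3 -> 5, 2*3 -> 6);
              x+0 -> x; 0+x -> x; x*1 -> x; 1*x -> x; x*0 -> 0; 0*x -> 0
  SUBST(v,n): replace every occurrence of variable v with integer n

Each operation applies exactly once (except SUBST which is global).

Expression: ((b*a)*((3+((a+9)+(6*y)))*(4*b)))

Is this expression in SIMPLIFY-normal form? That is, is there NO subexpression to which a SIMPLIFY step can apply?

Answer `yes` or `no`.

Answer: yes

Derivation:
Expression: ((b*a)*((3+((a+9)+(6*y)))*(4*b)))
Scanning for simplifiable subexpressions (pre-order)...
  at root: ((b*a)*((3+((a+9)+(6*y)))*(4*b))) (not simplifiable)
  at L: (b*a) (not simplifiable)
  at R: ((3+((a+9)+(6*y)))*(4*b)) (not simplifiable)
  at RL: (3+((a+9)+(6*y))) (not simplifiable)
  at RLR: ((a+9)+(6*y)) (not simplifiable)
  at RLRL: (a+9) (not simplifiable)
  at RLRR: (6*y) (not simplifiable)
  at RR: (4*b) (not simplifiable)
Result: no simplifiable subexpression found -> normal form.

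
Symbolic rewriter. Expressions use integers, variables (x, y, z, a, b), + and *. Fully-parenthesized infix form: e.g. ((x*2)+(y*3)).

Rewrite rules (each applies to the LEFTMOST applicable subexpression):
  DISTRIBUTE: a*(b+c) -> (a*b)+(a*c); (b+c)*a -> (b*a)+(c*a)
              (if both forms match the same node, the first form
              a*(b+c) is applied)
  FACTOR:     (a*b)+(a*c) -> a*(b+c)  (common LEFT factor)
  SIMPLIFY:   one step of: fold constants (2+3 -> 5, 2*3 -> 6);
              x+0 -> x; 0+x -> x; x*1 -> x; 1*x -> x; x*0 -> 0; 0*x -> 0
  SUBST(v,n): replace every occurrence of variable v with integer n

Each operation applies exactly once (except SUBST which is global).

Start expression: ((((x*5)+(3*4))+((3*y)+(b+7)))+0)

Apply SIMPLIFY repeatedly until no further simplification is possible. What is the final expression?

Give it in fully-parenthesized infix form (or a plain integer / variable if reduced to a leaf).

Start: ((((x*5)+(3*4))+((3*y)+(b+7)))+0)
Step 1: at root: ((((x*5)+(3*4))+((3*y)+(b+7)))+0) -> (((x*5)+(3*4))+((3*y)+(b+7))); overall: ((((x*5)+(3*4))+((3*y)+(b+7)))+0) -> (((x*5)+(3*4))+((3*y)+(b+7)))
Step 2: at LR: (3*4) -> 12; overall: (((x*5)+(3*4))+((3*y)+(b+7))) -> (((x*5)+12)+((3*y)+(b+7)))
Fixed point: (((x*5)+12)+((3*y)+(b+7)))

Answer: (((x*5)+12)+((3*y)+(b+7)))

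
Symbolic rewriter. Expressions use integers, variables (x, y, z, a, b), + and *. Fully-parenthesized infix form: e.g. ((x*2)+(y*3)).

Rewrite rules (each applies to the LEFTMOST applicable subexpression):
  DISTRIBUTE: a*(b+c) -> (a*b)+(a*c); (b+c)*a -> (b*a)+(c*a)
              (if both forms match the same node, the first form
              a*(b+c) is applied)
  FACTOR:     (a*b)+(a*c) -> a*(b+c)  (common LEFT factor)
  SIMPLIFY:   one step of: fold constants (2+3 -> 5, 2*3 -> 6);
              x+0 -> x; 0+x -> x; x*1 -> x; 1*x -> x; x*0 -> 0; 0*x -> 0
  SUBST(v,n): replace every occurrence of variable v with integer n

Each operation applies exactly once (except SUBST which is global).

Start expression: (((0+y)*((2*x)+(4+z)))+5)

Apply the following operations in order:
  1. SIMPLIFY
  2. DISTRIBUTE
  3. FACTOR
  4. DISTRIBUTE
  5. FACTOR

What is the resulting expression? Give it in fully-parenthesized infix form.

Start: (((0+y)*((2*x)+(4+z)))+5)
Apply SIMPLIFY at LL (target: (0+y)): (((0+y)*((2*x)+(4+z)))+5) -> ((y*((2*x)+(4+z)))+5)
Apply DISTRIBUTE at L (target: (y*((2*x)+(4+z)))): ((y*((2*x)+(4+z)))+5) -> (((y*(2*x))+(y*(4+z)))+5)
Apply FACTOR at L (target: ((y*(2*x))+(y*(4+z)))): (((y*(2*x))+(y*(4+z)))+5) -> ((y*((2*x)+(4+z)))+5)
Apply DISTRIBUTE at L (target: (y*((2*x)+(4+z)))): ((y*((2*x)+(4+z)))+5) -> (((y*(2*x))+(y*(4+z)))+5)
Apply FACTOR at L (target: ((y*(2*x))+(y*(4+z)))): (((y*(2*x))+(y*(4+z)))+5) -> ((y*((2*x)+(4+z)))+5)

Answer: ((y*((2*x)+(4+z)))+5)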